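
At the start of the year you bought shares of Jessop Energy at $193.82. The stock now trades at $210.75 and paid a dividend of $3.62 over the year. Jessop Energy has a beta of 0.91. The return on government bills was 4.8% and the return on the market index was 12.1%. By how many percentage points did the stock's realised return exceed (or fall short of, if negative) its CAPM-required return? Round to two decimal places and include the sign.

-0.84%

Realised HPR = (P1 + D1 − P0) / P0 = (210.75 + 3.62 − 193.82) / 193.82 = 20.55 / 193.82 = 10.6026%
MRP = 12.1% − 4.8% = 7.30%
CAPM required = R_f + β·MRP = 4.8% + 0.91 × 7.3% = 11.4430%
α = realised − required = 10.6026% − 11.4430% = -0.84%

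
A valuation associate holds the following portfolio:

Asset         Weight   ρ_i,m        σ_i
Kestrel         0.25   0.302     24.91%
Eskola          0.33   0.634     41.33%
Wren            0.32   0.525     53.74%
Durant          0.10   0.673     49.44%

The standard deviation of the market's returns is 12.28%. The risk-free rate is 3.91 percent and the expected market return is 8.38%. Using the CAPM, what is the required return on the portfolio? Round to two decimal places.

12.24%

β_Kestrel = 0.302 × 24.91% / 12.28% = 0.6126
β_Eskola = 0.634 × 41.33% / 12.28% = 2.1338
β_Wren = 0.525 × 53.74% / 12.28% = 2.2975
β_Durant = 0.673 × 49.44% / 12.28% = 2.7095
β_P = Σ w_i β_i = 0.25×0.6126 + 0.33×2.1338 + 0.32×2.2975 + 0.10×2.7095 = 1.8635
MRP = 8.38% − 3.91% = 4.47%
E(R_P) = R_f + β_P × MRP = 3.91% + 1.8635 × 4.47% = 12.24%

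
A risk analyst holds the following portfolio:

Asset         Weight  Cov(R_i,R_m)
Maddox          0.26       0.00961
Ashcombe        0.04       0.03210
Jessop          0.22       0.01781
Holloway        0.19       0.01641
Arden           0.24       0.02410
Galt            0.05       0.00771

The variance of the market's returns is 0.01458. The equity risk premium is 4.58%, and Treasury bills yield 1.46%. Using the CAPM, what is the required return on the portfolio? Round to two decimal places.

β_Maddox = 0.00961 / 0.01458 = 0.6591
β_Ashcombe = 0.03210 / 0.01458 = 2.2016
β_Jessop = 0.01781 / 0.01458 = 1.2215
β_Holloway = 0.01641 / 0.01458 = 1.1255
β_Arden = 0.02410 / 0.01458 = 1.6529
β_Galt = 0.00771 / 0.01458 = 0.5288
β_P = Σ w_i β_i = 0.26×0.6591 + 0.04×2.2016 + 0.22×1.2215 + 0.19×1.1255 + 0.24×1.6529 + 0.05×0.5288 = 1.1651
E(R_P) = R_f + β_P × MRP = 1.46% + 1.1651 × 4.58% = 6.80%

6.80%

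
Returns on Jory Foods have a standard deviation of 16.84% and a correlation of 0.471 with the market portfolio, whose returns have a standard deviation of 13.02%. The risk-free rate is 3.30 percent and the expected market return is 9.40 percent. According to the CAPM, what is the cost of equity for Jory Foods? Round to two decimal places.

7.02%

β = ρ × σ_i / σ_m = 0.471 × 16.84% / 13.02% = 0.6092
MRP = 9.40% − 3.30% = 6.10%
E(R) = 3.30% + 0.6092 × 6.10% = 7.02%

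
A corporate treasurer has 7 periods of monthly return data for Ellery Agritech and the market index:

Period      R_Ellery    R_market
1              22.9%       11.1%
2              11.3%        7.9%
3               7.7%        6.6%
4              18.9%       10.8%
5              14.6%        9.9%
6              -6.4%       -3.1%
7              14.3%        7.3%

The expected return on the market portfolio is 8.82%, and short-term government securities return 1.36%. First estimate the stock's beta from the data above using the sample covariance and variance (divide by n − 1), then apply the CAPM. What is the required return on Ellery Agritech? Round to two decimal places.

Mean R_i = (22.9 + 11.3 + 7.7 + 18.9 + 14.6 − 6.4 + 14.3) / 7 = 11.9000%
Mean R_m = (11.1 + 7.9 + 6.6 + 10.8 + 9.9 − 3.1 + 7.3) / 7 = 7.2143%
Σ(R_i − R̄_i)(R_m − R̄_m) = 266.2200  ⇒  Cov = 266.2200 / 6 = 44.3700
Σ(R_m − R̄_m)² = 142.4086  ⇒  Var(R_m) = 142.4086 / 6 = 23.7348
β = Cov / Var(R_m) = 44.3700 / 23.7348 = 1.8694
MRP = 8.82% − 1.36% = 7.46%
E(R) = R_f + β × MRP = 1.36% + 1.8694 × 7.46% = 15.31%

15.31%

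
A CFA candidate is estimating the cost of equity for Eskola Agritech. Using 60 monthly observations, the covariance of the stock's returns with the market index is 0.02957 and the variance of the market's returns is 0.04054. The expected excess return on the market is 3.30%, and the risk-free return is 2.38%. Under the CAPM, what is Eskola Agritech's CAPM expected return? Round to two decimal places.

β = Cov(R_i, R_m) / Var(R_m) = 0.02957 / 0.04054 = 0.7294
E(R) = R_f + β × MRP = 2.38% + 0.7294 × 3.30% = 4.79%

4.79%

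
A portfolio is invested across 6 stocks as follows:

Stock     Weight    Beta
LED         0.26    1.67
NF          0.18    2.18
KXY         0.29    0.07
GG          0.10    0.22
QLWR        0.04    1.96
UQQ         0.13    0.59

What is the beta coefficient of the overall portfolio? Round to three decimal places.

1.024

β_P = Σ w_i β_i = 0.26×1.67 + 0.18×2.18 + 0.29×0.07 + 0.10×0.22 + 0.04×1.96 + 0.13×0.59 = 1.0240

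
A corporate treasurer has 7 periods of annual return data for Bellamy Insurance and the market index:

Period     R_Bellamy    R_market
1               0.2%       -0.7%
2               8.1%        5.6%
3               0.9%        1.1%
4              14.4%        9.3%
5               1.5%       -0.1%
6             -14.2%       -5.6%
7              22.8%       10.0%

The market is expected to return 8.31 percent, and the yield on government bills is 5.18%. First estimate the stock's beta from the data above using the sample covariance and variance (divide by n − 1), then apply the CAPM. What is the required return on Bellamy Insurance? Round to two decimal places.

Mean R_i = (0.2 + 8.1 + 0.9 + 14.4 + 1.5 − 14.2 + 22.8) / 7 = 4.8143%
Mean R_m = (-0.7 + 5.6 + 1.1 + 9.3 − 0.1 − 5.6 + 10.0) / 7 = 2.8000%
Σ(R_i − R̄_i)(R_m − R̄_m) = 393.1400  ⇒  Cov = 393.1400 / 6 = 65.5233
Σ(R_m − R̄_m)² = 196.0400  ⇒  Var(R_m) = 196.0400 / 6 = 32.6733
β = Cov / Var(R_m) = 65.5233 / 32.6733 = 2.0054
MRP = 8.31% − 5.18% = 3.13%
E(R) = R_f + β × MRP = 5.18% + 2.0054 × 3.13% = 11.46%

11.46%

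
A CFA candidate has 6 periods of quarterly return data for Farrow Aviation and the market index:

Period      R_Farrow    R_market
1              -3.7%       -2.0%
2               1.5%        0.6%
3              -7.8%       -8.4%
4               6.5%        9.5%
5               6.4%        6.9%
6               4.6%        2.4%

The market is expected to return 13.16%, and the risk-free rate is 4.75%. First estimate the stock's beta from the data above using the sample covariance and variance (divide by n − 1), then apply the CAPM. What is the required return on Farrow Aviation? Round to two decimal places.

12.11%

Mean R_i = (-3.7 + 1.5 − 7.8 + 6.5 + 6.4 + 4.6) / 6 = 1.2500%
Mean R_m = (-2.0 + 0.6 − 8.4 + 9.5 + 6.9 + 2.4) / 6 = 1.5000%
Σ(R_i − R̄_i)(R_m − R̄_m) = 179.5200  ⇒  Cov = 179.5200 / 5 = 35.9040
Σ(R_m − R̄_m)² = 205.0400  ⇒  Var(R_m) = 205.0400 / 5 = 41.0080
β = Cov / Var(R_m) = 35.9040 / 41.0080 = 0.8755
MRP = 13.16% − 4.75% = 8.41%
E(R) = R_f + β × MRP = 4.75% + 0.8755 × 8.41% = 12.11%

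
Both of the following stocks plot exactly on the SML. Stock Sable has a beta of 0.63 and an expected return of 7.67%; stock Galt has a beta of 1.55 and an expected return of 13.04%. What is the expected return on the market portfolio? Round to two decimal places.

9.83%

Both satisfy E(R) = R_f + β·MRP, so the slope of the SML is
MRP = (13.04% − 7.67%) / (1.55 − 0.63) = 5.37% / 0.92 = 5.8370%
R_f = E(R_Sable) − β_Sable·MRP = 7.67% − 0.63 × 5.8370% = 3.9927%
E(R_m) = R_f + MRP = 3.9927% + 5.8370% = 9.83%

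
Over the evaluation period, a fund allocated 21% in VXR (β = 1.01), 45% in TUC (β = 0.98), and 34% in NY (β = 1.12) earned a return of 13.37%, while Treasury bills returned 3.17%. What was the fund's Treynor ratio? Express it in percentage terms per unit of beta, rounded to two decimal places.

9.87%

β_P = 0.21×1.01 + 0.45×0.98 + 0.34×1.12 = 1.0339
Treynor = (R_P − R_f) / β_P = (13.37% − 3.17%) / 1.0339 = 10.20% / 1.0339 = 9.87%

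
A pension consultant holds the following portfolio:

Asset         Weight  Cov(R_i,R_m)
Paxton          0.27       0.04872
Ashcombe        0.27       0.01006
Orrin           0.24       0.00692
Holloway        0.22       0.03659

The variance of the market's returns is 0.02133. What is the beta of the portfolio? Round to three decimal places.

β_Paxton = 0.04872 / 0.02133 = 2.2841
β_Ashcombe = 0.01006 / 0.02133 = 0.4716
β_Orrin = 0.00692 / 0.02133 = 0.3244
β_Holloway = 0.03659 / 0.02133 = 1.7154
β_P = Σ w_i β_i = 0.27×2.2841 + 0.27×0.4716 + 0.24×0.3244 + 0.22×1.7154 = 1.1993

1.199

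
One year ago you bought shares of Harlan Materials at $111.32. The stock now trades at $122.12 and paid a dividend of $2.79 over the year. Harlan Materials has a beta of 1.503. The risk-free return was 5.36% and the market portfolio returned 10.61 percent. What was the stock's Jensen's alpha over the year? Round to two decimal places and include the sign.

Realised HPR = (P1 + D1 − P0) / P0 = (122.12 + 2.79 − 111.32) / 111.32 = 13.59 / 111.32 = 12.2080%
MRP = 10.61% − 5.36% = 5.25%
CAPM required = R_f + β·MRP = 5.36% + 1.503 × 5.25% = 13.25075%
α = realised − required = 12.2080% − 13.25075% = -1.04%

-1.04%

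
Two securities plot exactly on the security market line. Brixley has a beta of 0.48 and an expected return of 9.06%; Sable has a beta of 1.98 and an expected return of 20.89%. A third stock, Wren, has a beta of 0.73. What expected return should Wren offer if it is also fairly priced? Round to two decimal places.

11.03%

MRP (SML slope) = (20.89% − 9.06%) / (1.98 − 0.48) = 11.83% / 1.50 = 7.8867%
R_f (intercept) = 9.06% − 0.48 × 7.8867% = 5.2744%
E(R_Wren) = R_f + β × MRP = 5.2744% + 0.73 × 7.8867% = 11.03%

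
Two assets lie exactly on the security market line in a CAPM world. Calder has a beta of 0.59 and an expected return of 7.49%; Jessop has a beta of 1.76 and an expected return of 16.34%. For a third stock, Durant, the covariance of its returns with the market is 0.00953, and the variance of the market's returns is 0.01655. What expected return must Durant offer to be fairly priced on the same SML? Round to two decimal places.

MRP = (16.34% − 7.49%) / (1.76 − 0.59) = 7.5641%
R_f = 7.49% − 0.59 × 7.5641% = 3.0272%
β_Durant = Cov / Var(R_m) = 0.00953 / 0.01655 = 0.5758
E(R_Durant) = R_f + β × MRP = 3.0272% + 0.5758 × 7.5641% = 7.38%

7.38%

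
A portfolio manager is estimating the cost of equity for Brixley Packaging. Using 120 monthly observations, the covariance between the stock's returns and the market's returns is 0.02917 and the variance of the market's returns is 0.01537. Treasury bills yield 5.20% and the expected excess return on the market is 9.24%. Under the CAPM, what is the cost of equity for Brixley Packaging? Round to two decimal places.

β = Cov(R_i, R_m) / Var(R_m) = 0.02917 / 0.01537 = 1.8979
E(R) = R_f + β × MRP = 5.20% + 1.8979 × 9.24% = 22.74%

22.74%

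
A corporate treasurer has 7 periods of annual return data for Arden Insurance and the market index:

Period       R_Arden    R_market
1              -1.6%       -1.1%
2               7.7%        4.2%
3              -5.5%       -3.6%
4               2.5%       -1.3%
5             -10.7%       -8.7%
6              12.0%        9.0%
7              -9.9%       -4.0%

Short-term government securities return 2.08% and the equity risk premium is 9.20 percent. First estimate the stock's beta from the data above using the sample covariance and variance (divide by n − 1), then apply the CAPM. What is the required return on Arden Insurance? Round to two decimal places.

Mean R_i = (-1.6 + 7.7 − 5.5 + 2.5 − 10.7 + 12.0 − 9.9) / 7 = -0.7857%
Mean R_m = (-1.1 + 4.2 − 3.6 − 1.3 − 8.7 + 9.0 − 4.0) / 7 = -0.7857%
Σ(R_i − R̄_i)(R_m − R̄_m) = 287.0186  ⇒  Cov = 287.0186 / 6 = 47.8364
Σ(R_m − R̄_m)² = 201.8686  ⇒  Var(R_m) = 201.8686 / 6 = 33.6448
β = Cov / Var(R_m) = 47.8364 / 33.6448 = 1.4218
E(R) = R_f + β × MRP = 2.08% + 1.4218 × 9.20% = 15.16%

15.16%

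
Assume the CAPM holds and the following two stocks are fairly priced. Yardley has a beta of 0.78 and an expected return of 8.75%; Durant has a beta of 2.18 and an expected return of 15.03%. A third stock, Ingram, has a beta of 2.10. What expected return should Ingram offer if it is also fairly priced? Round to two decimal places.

MRP (SML slope) = (15.03% − 8.75%) / (2.18 − 0.78) = 6.28% / 1.40 = 4.4857%
R_f (intercept) = 8.75% − 0.78 × 4.4857% = 5.2512%
E(R_Ingram) = R_f + β × MRP = 5.2512% + 2.10 × 4.4857% = 14.67%

14.67%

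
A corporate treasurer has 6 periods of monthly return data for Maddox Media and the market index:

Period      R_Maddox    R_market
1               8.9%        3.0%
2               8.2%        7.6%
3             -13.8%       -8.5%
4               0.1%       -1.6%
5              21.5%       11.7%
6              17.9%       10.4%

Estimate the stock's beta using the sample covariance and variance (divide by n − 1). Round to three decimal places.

1.601

Mean R_i = (8.9 + 8.2 − 13.8 + 0.1 + 21.5 + 17.9) / 6 = 7.1333%
Mean R_m = (3.0 + 7.6 − 8.5 − 1.6 + 11.7 + 10.4) / 6 = 3.7667%
Σ(R_i − R̄_i)(R_m − R̄_m) = 482.6567  ⇒  Cov = 482.6567 / 5 = 96.5313
Σ(R_m − R̄_m)² = 301.4933  ⇒  Var(R_m) = 301.4933 / 5 = 60.2987
β = Cov / Var(R_m) = 96.5313 / 60.2987 = 1.6009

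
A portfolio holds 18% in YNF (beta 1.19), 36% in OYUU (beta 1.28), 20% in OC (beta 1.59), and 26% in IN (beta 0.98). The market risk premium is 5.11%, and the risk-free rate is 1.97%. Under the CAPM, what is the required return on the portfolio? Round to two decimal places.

β_P = Σ w_i β_i = 0.18×1.19 + 0.36×1.28 + 0.20×1.59 + 0.26×0.98 = 1.2478
E(R_P) = R_f + β_P × MRP = 1.97% + 1.2478 × 5.11% = 8.35%

8.35%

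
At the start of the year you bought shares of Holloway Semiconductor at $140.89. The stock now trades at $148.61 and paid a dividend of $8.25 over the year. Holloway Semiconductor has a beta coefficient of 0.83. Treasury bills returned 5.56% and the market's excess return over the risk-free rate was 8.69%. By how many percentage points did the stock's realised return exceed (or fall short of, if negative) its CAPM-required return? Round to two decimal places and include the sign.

-1.44%

Realised HPR = (P1 + D1 − P0) / P0 = (148.61 + 8.25 − 140.89) / 140.89 = 15.97 / 140.89 = 11.3351%
CAPM required = R_f + β·MRP = 5.56% + 0.83 × 8.69% = 12.7727%
α = realised − required = 11.3351% − 12.7727% = -1.44%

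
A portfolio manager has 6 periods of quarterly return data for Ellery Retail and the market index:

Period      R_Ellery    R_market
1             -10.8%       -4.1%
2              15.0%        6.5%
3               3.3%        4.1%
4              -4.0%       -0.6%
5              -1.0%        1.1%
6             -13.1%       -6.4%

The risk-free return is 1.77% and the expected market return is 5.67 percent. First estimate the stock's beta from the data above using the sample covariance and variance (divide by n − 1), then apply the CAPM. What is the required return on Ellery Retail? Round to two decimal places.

9.73%

Mean R_i = (-10.8 + 15.0 + 3.3 − 4.0 − 1.0 − 13.1) / 6 = -1.7667%
Mean R_m = (-4.1 + 6.5 + 4.1 − 0.6 + 1.1 − 6.4) / 6 = 0.1000%
Σ(R_i − R̄_i)(R_m − R̄_m) = 241.5100  ⇒  Cov = 241.5100 / 5 = 48.3020
Σ(R_m − R̄_m)² = 118.3400  ⇒  Var(R_m) = 118.3400 / 5 = 23.6680
β = Cov / Var(R_m) = 48.3020 / 23.6680 = 2.0408
MRP = 5.67% − 1.77% = 3.90%
E(R) = R_f + β × MRP = 1.77% + 2.0408 × 3.90% = 9.73%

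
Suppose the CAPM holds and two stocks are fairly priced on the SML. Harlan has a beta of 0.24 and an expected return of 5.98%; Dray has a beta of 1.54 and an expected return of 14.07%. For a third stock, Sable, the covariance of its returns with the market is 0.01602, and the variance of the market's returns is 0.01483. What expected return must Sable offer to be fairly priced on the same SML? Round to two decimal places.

MRP = (14.07% − 5.98%) / (1.54 − 0.24) = 6.2231%
R_f = 5.98% − 0.24 × 6.2231% = 4.4865%
β_Sable = Cov / Var(R_m) = 0.01602 / 0.01483 = 1.0802
E(R_Sable) = R_f + β × MRP = 4.4865% + 1.0802 × 6.2231% = 11.21%

11.21%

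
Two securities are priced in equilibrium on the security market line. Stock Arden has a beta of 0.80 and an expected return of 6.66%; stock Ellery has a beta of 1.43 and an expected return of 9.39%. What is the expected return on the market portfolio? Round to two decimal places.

Both satisfy E(R) = R_f + β·MRP, so the slope of the SML is
MRP = (9.39% − 6.66%) / (1.43 − 0.80) = 2.73% / 0.63 = 4.3333%
R_f = E(R_Arden) − β_Arden·MRP = 6.66% − 0.80 × 4.3333% = 3.1934%
E(R_m) = R_f + MRP = 3.1934% + 4.3333% = 7.53%

7.53%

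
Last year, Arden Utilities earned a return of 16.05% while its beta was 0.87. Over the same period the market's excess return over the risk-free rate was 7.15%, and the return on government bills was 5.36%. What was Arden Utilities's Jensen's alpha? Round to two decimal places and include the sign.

CAPM benchmark = R_f + β(R_m − R_f) = 5.36% + 0.87 × 7.15% = 11.5805%
α = actual − benchmark = 16.05% − 11.5805% = +4.47%

+4.47%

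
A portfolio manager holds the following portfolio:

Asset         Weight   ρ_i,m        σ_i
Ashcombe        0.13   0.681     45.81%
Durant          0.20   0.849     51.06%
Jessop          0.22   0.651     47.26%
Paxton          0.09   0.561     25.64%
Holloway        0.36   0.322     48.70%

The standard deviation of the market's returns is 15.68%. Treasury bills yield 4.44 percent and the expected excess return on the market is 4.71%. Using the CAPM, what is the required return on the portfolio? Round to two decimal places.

12.38%

β_Ashcombe = 0.681 × 45.81% / 15.68% = 1.9896
β_Durant = 0.849 × 51.06% / 15.68% = 2.7647
β_Jessop = 0.651 × 47.26% / 15.68% = 1.9621
β_Paxton = 0.561 × 25.64% / 15.68% = 0.9173
β_Holloway = 0.322 × 48.70% / 15.68% = 1.0001
β_P = Σ w_i β_i = 0.13×1.9896 + 0.20×2.7647 + 0.22×1.9621 + 0.09×0.9173 + 0.36×1.0001 = 1.6858
E(R_P) = R_f + β_P × MRP = 4.44% + 1.6858 × 4.71% = 12.38%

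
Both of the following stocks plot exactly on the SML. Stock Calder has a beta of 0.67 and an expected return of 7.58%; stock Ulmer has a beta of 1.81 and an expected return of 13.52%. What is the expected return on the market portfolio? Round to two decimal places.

9.30%

Both satisfy E(R) = R_f + β·MRP, so the slope of the SML is
MRP = (13.52% − 7.58%) / (1.81 − 0.67) = 5.94% / 1.14 = 5.2105%
R_f = E(R_Calder) − β_Calder·MRP = 7.58% − 0.67 × 5.2105% = 4.0890%
E(R_m) = R_f + MRP = 4.0890% + 5.2105% = 9.30%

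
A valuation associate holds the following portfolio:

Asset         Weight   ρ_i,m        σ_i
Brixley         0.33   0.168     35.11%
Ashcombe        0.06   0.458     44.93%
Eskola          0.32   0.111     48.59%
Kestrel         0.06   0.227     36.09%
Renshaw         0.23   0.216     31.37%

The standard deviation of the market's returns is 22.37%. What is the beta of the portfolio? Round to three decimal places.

0.311

β_Brixley = 0.168 × 35.11% / 22.37% = 0.2637
β_Ashcombe = 0.458 × 44.93% / 22.37% = 0.9199
β_Eskola = 0.111 × 48.59% / 22.37% = 0.2411
β_Kestrel = 0.227 × 36.09% / 22.37% = 0.3662
β_Renshaw = 0.216 × 31.37% / 22.37% = 0.3029
β_P = Σ w_i β_i = 0.33×0.2637 + 0.06×0.9199 + 0.32×0.2411 + 0.06×0.3662 + 0.23×0.3029 = 0.3110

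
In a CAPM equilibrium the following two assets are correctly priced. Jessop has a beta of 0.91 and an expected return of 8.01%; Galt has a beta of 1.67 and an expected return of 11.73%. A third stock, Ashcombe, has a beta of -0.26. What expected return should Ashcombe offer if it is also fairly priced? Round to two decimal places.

2.28%

MRP (SML slope) = (11.73% − 8.01%) / (1.67 − 0.91) = 3.72% / 0.76 = 4.8947%
R_f (intercept) = 8.01% − 0.91 × 4.8947% = 3.5558%
E(R_Ashcombe) = R_f + β × MRP = 3.5558% + -0.26 × 4.8947% = 2.28%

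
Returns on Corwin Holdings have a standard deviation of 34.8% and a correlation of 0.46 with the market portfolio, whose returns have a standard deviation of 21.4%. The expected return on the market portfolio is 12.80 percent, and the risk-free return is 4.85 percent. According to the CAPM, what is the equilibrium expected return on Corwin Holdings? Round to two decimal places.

10.80%

β = ρ × σ_i / σ_m = 0.46 × 34.8% / 21.4% = 0.7480
MRP = 12.80% − 4.85% = 7.95%
E(R) = 4.85% + 0.7480 × 7.95% = 10.80%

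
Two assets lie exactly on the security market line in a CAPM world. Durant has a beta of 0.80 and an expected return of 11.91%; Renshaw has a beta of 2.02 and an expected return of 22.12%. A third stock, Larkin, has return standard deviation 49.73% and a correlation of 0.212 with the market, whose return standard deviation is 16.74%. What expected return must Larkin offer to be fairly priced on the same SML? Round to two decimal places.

10.49%

MRP = (22.12% − 11.91%) / (2.02 − 0.80) = 8.3689%
R_f = 11.91% − 0.80 × 8.3689% = 5.2149%
β_Larkin = ρ·σ_i/σ_m = 0.212 × 49.73 / 16.74 = 0.6298
E(R_Larkin) = R_f + β × MRP = 5.2149% + 0.6298 × 8.3689% = 10.49%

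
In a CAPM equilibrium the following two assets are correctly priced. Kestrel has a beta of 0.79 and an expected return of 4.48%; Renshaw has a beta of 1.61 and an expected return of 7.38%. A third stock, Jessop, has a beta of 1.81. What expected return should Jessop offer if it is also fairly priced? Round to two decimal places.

8.09%

MRP (SML slope) = (7.38% − 4.48%) / (1.61 − 0.79) = 2.90% / 0.82 = 3.5366%
R_f (intercept) = 4.48% − 0.79 × 3.5366% = 1.6861%
E(R_Jessop) = R_f + β × MRP = 1.6861% + 1.81 × 3.5366% = 8.09%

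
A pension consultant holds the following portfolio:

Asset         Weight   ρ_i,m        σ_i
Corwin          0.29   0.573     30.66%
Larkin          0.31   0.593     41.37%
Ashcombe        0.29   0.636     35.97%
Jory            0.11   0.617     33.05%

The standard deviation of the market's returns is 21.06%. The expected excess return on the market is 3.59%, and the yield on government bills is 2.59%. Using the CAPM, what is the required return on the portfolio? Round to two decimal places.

6.27%

β_Corwin = 0.573 × 30.66% / 21.06% = 0.8342
β_Larkin = 0.593 × 41.37% / 21.06% = 1.1649
β_Ashcombe = 0.636 × 35.97% / 21.06% = 1.0863
β_Jory = 0.617 × 33.05% / 21.06% = 0.9683
β_P = Σ w_i β_i = 0.29×0.8342 + 0.31×1.1649 + 0.29×1.0863 + 0.11×0.9683 = 1.0246
E(R_P) = R_f + β_P × MRP = 2.59% + 1.0246 × 3.59% = 6.27%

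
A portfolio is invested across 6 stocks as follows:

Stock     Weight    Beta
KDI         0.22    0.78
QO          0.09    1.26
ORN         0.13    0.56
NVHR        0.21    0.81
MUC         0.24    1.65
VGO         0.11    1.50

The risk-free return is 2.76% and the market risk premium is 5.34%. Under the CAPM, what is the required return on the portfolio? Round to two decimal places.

8.57%

β_P = Σ w_i β_i = 0.22×0.78 + 0.09×1.26 + 0.13×0.56 + 0.21×0.81 + 0.24×1.65 + 0.11×1.50 = 1.0889
E(R_P) = R_f + β_P × MRP = 2.76% + 1.0889 × 5.34% = 8.57%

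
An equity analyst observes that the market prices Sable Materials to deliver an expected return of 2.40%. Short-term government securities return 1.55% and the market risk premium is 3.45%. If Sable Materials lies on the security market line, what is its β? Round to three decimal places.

0.246

β = (E(R) − R_f) / MRP = (2.40% − 1.55%) / 3.45% = 0.85% / 3.45% = 0.246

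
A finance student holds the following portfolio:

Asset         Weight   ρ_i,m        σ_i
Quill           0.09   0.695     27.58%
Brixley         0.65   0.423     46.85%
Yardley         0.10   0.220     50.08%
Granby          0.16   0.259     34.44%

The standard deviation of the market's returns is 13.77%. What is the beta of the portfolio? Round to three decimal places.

1.244

β_Quill = 0.695 × 27.58% / 13.77% = 1.3920
β_Brixley = 0.423 × 46.85% / 13.77% = 1.4392
β_Yardley = 0.220 × 50.08% / 13.77% = 0.8001
β_Granby = 0.259 × 34.44% / 13.77% = 0.6478
β_P = Σ w_i β_i = 0.09×1.3920 + 0.65×1.4392 + 0.10×0.8001 + 0.16×0.6478 = 1.2444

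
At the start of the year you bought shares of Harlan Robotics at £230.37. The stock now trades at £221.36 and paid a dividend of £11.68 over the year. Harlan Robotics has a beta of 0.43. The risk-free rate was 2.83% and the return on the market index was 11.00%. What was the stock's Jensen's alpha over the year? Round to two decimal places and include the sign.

-5.18%

Realised HPR = (P1 + D1 − P0) / P0 = (221.36 + 11.68 − 230.37) / 230.37 = 2.67 / 230.37 = 1.1590%
MRP = 11.00% − 2.83% = 8.17%
CAPM required = R_f + β·MRP = 2.83% + 0.43 × 8.17% = 6.3431%
α = realised − required = 1.1590% − 6.3431% = -5.18%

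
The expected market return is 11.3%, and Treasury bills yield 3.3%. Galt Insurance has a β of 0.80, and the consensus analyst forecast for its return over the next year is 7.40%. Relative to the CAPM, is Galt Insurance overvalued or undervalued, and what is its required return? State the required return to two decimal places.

MRP = 11.3% − 3.3% = 8.00%
Required return = R_f + β·MRP = 3.3% + 0.80 × 8.0% = 9.70%
Forecast 7.40% < required 9.70% → the stock plots below the SML → overvalued.

Overvalued; required return 9.70%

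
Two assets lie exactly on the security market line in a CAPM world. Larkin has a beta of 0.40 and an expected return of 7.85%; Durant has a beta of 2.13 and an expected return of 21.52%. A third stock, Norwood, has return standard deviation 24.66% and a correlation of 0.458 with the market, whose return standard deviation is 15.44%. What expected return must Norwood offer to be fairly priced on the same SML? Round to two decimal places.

10.47%

MRP = (21.52% − 7.85%) / (2.13 − 0.40) = 7.9017%
R_f = 7.85% − 0.40 × 7.9017% = 4.6893%
β_Norwood = ρ·σ_i/σ_m = 0.458 × 24.66 / 15.44 = 0.7315
E(R_Norwood) = R_f + β × MRP = 4.6893% + 0.7315 × 7.9017% = 10.47%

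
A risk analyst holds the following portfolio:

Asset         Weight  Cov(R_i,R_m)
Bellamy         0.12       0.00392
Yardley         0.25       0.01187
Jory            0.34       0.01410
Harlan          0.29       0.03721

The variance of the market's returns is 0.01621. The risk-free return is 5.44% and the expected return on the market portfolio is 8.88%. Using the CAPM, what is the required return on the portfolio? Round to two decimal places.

9.48%

β_Bellamy = 0.00392 / 0.01621 = 0.2418
β_Yardley = 0.01187 / 0.01621 = 0.7323
β_Jory = 0.01410 / 0.01621 = 0.8698
β_Harlan = 0.03721 / 0.01621 = 2.2955
β_P = Σ w_i β_i = 0.12×0.2418 + 0.25×0.7323 + 0.34×0.8698 + 0.29×2.2955 = 1.1735
MRP = 8.88% − 5.44% = 3.44%
E(R_P) = R_f + β_P × MRP = 5.44% + 1.1735 × 3.44% = 9.48%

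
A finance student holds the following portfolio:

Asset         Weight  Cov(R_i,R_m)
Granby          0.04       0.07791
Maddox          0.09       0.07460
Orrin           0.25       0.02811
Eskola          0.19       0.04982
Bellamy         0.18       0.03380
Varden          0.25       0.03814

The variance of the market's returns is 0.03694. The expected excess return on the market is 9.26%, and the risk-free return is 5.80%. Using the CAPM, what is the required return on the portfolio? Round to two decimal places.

β_Granby = 0.07791 / 0.03694 = 2.1091
β_Maddox = 0.07460 / 0.03694 = 2.0195
β_Orrin = 0.02811 / 0.03694 = 0.7610
β_Eskola = 0.04982 / 0.03694 = 1.3487
β_Bellamy = 0.03380 / 0.03694 = 0.9150
β_Varden = 0.03814 / 0.03694 = 1.0325
β_P = Σ w_i β_i = 0.04×2.1091 + 0.09×2.0195 + 0.25×0.7610 + 0.19×1.3487 + 0.18×0.9150 + 0.25×1.0325 = 1.1354
E(R_P) = R_f + β_P × MRP = 5.80% + 1.1354 × 9.26% = 16.31%

16.31%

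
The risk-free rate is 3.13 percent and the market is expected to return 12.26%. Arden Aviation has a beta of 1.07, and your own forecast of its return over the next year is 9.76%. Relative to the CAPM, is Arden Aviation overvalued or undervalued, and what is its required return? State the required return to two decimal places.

Overvalued; required return 12.90%

MRP = 12.26% − 3.13% = 9.13%
Required return = R_f + β·MRP = 3.13% + 1.07 × 9.13% = 12.90%
Forecast 9.76% < required 12.90% → the stock plots below the SML → overvalued.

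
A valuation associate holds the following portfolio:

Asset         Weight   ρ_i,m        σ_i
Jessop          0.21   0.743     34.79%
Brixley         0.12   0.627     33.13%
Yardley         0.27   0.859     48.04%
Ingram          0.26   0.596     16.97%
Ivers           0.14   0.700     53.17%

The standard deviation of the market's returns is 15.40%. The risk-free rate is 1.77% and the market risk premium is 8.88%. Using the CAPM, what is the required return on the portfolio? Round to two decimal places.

17.28%

β_Jessop = 0.743 × 34.79% / 15.40% = 1.6785
β_Brixley = 0.627 × 33.13% / 15.40% = 1.3489
β_Yardley = 0.859 × 48.04% / 15.40% = 2.6796
β_Ingram = 0.596 × 16.97% / 15.40% = 0.6568
β_Ivers = 0.700 × 53.17% / 15.40% = 2.4168
β_P = Σ w_i β_i = 0.21×1.6785 + 0.12×1.3489 + 0.27×2.6796 + 0.26×0.6568 + 0.14×2.4168 = 1.7470
E(R_P) = R_f + β_P × MRP = 1.77% + 1.7470 × 8.88% = 17.28%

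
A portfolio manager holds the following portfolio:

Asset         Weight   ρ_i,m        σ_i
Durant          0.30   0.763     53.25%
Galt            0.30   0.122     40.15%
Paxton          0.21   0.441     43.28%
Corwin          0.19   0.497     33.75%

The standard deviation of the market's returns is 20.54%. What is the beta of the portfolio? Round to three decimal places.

β_Durant = 0.763 × 53.25% / 20.54% = 1.9781
β_Galt = 0.122 × 40.15% / 20.54% = 0.2385
β_Paxton = 0.441 × 43.28% / 20.54% = 0.9292
β_Corwin = 0.497 × 33.75% / 20.54% = 0.8166
β_P = Σ w_i β_i = 0.30×1.9781 + 0.30×0.2385 + 0.21×0.9292 + 0.19×0.8166 = 1.0153

1.015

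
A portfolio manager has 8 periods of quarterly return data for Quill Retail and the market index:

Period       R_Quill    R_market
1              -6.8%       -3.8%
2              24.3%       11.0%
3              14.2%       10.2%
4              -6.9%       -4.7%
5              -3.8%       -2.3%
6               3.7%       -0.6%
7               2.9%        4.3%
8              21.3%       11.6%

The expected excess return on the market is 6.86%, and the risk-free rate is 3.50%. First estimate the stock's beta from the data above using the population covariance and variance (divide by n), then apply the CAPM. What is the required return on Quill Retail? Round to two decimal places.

15.27%

Mean R_i = (-6.8 + 24.3 + 14.2 − 6.9 − 3.8 + 3.7 + 2.9 + 21.3) / 8 = 6.1125%
Mean R_m = (-3.8 + 11.0 + 10.2 − 4.7 − 2.3 − 0.6 + 4.3 + 11.6) / 8 = 3.2125%
Σ(R_i − R̄_i)(R_m − R̄_m) = 579.3888  ⇒  Cov = 579.3888 / 8 = 72.4236
Σ(R_m − R̄_m)² = 337.7088  ⇒  Var(R_m) = 337.7088 / 8 = 42.2136
β = Cov / Var(R_m) = 72.4236 / 42.2136 = 1.7156
E(R) = R_f + β × MRP = 3.50% + 1.7156 × 6.86% = 15.27%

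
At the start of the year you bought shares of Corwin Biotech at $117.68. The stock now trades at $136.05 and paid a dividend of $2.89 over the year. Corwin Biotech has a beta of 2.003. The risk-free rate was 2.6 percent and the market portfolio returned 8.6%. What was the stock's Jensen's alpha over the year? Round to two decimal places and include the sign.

Realised HPR = (P1 + D1 − P0) / P0 = (136.05 + 2.89 − 117.68) / 117.68 = 21.26 / 117.68 = 18.0659%
MRP = 8.6% − 2.6% = 6.00%
CAPM required = R_f + β·MRP = 2.6% + 2.003 × 6.0% = 14.6180%
α = realised − required = 18.0659% − 14.6180% = +3.45%

+3.45%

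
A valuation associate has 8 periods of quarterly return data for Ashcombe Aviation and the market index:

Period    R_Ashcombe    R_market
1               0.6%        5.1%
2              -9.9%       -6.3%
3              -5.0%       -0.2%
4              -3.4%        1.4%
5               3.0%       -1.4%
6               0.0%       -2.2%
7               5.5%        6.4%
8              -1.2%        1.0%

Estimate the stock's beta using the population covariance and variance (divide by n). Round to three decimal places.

Mean R_i = (0.6 − 9.9 − 5.0 − 3.4 + 3.0 + 0.0 + 5.5 − 1.2) / 8 = -1.3000%
Mean R_m = (5.1 − 6.3 − 0.2 + 1.4 − 1.4 − 2.2 + 6.4 + 1.0) / 8 = 0.4750%
Σ(R_i − R̄_i)(R_m − R̄_m) = 96.4100  ⇒  Cov = 96.4100 / 8 = 12.0513
Σ(R_m − R̄_m)² = 114.6550  ⇒  Var(R_m) = 114.6550 / 8 = 14.3319
β = Cov / Var(R_m) = 12.0513 / 14.3319 = 0.8409

0.841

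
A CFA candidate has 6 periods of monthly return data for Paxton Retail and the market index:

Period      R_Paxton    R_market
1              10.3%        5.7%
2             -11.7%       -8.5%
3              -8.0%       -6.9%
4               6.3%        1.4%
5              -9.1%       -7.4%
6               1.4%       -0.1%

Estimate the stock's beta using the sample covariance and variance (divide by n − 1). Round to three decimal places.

1.558

Mean R_i = (10.3 − 11.7 − 8.0 + 6.3 − 9.1 + 1.4) / 6 = -1.8000%
Mean R_m = (5.7 − 8.5 − 6.9 + 1.4 − 7.4 − 0.1) / 6 = -2.6333%
Σ(R_i − R̄_i)(R_m − R̄_m) = 260.9400  ⇒  Cov = 260.9400 / 5 = 52.1880
Σ(R_m − R̄_m)² = 167.4733  ⇒  Var(R_m) = 167.4733 / 5 = 33.4947
β = Cov / Var(R_m) = 52.1880 / 33.4947 = 1.5581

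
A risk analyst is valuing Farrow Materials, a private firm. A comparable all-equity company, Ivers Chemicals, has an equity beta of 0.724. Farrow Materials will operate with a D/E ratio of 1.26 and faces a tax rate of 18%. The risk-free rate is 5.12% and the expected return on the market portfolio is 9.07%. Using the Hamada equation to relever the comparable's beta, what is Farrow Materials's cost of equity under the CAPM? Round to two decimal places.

β_L = β_U × [1 + (1 − t)(D/E)] = 0.724 × [1 + (1 − 0.18) × 1.26]
    = 0.724 × [1 + 0.82 × 1.26] = 0.724 × 2.0332 = 1.4720
MRP = 9.07% − 5.12% = 3.95%
E(R) = R_f + β_L × MRP = 5.12% + 1.4720 × 3.95% = 10.93%

10.93%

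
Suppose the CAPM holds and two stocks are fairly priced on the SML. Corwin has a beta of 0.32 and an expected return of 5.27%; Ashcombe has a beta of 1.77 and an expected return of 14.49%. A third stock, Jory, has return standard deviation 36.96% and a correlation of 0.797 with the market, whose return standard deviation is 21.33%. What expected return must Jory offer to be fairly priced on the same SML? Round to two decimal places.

12.02%

MRP = (14.49% − 5.27%) / (1.77 − 0.32) = 6.3586%
R_f = 5.27% − 0.32 × 6.3586% = 3.2352%
β_Jory = ρ·σ_i/σ_m = 0.797 × 36.96 / 21.33 = 1.3810
E(R_Jory) = R_f + β × MRP = 3.2352% + 1.3810 × 6.3586% = 12.02%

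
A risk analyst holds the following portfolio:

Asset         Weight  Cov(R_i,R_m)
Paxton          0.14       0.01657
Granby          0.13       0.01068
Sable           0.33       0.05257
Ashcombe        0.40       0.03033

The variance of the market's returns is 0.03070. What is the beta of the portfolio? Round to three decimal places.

1.081

β_Paxton = 0.01657 / 0.03070 = 0.5397
β_Granby = 0.01068 / 0.03070 = 0.3479
β_Sable = 0.05257 / 0.03070 = 1.7124
β_Ashcombe = 0.03033 / 0.03070 = 0.9879
β_P = Σ w_i β_i = 0.14×0.5397 + 0.13×0.3479 + 0.33×1.7124 + 0.40×0.9879 = 1.0810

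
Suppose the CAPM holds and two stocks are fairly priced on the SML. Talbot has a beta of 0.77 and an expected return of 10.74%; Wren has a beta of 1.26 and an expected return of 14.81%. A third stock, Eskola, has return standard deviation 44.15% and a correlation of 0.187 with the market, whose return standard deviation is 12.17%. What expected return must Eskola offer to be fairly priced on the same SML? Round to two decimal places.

9.98%

MRP = (14.81% − 10.74%) / (1.26 − 0.77) = 8.3061%
R_f = 10.74% − 0.77 × 8.3061% = 4.3443%
β_Eskola = ρ·σ_i/σ_m = 0.187 × 44.15 / 12.17 = 0.6784
E(R_Eskola) = R_f + β × MRP = 4.3443% + 0.6784 × 8.3061% = 9.98%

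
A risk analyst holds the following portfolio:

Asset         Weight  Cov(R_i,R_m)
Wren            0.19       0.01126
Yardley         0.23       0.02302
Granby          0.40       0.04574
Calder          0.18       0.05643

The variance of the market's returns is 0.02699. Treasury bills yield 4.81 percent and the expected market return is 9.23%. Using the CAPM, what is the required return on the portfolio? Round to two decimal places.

β_Wren = 0.01126 / 0.02699 = 0.4172
β_Yardley = 0.02302 / 0.02699 = 0.8529
β_Granby = 0.04574 / 0.02699 = 1.6947
β_Calder = 0.05643 / 0.02699 = 2.0908
β_P = Σ w_i β_i = 0.19×0.4172 + 0.23×0.8529 + 0.40×1.6947 + 0.18×2.0908 = 1.3297
MRP = 9.23% − 4.81% = 4.42%
E(R_P) = R_f + β_P × MRP = 4.81% + 1.3297 × 4.42% = 10.69%

10.69%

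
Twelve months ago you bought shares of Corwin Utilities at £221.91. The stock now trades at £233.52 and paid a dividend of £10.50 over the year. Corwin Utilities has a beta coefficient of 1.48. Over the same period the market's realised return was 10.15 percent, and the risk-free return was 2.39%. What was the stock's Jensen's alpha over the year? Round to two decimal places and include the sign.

-3.91%

Realised HPR = (P1 + D1 − P0) / P0 = (233.52 + 10.50 − 221.91) / 221.91 = 22.11 / 221.91 = 9.9635%
MRP = 10.15% − 2.39% = 7.76%
CAPM required = R_f + β·MRP = 2.39% + 1.48 × 7.76% = 13.8748%
α = realised − required = 9.9635% − 13.8748% = -3.91%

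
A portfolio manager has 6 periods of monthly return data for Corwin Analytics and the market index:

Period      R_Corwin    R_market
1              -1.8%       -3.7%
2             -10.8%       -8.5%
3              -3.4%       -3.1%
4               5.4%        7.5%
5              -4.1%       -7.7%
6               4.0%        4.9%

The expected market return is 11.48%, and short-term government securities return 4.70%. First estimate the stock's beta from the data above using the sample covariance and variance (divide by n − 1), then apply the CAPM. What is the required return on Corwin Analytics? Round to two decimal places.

Mean R_i = (-1.8 − 10.8 − 3.4 + 5.4 − 4.1 + 4.0) / 6 = -1.7833%
Mean R_m = (-3.7 − 8.5 − 3.1 + 7.5 − 7.7 + 4.9) / 6 = -1.7667%
Σ(R_i − R̄_i)(R_m − R̄_m) = 181.7667  ⇒  Cov = 181.7667 / 5 = 36.3533
Σ(R_m − R̄_m)² = 216.3733  ⇒  Var(R_m) = 216.3733 / 5 = 43.2747
β = Cov / Var(R_m) = 36.3533 / 43.2747 = 0.8401
MRP = 11.48% − 4.70% = 6.78%
E(R) = R_f + β × MRP = 4.70% + 0.8401 × 6.78% = 10.40%

10.40%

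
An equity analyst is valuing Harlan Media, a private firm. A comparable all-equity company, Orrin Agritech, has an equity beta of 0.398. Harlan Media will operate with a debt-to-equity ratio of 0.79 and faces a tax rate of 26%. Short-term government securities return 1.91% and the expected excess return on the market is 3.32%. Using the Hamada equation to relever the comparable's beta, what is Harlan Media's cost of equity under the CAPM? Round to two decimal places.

β_L = β_U × [1 + (1 − t)(D/E)] = 0.398 × [1 + (1 − 0.26) × 0.79]
    = 0.398 × [1 + 0.74 × 0.79] = 0.398 × 1.5846 = 0.6307
E(R) = R_f + β_L × MRP = 1.91% + 0.6307 × 3.32% = 4.00%

4.00%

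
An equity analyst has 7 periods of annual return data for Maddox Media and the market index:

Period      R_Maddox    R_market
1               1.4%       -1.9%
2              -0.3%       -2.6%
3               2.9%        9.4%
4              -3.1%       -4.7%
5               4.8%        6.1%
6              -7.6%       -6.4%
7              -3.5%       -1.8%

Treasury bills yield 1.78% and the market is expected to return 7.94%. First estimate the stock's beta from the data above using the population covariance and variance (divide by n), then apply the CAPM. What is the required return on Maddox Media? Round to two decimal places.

Mean R_i = (1.4 − 0.3 + 2.9 − 3.1 + 4.8 − 7.6 − 3.5) / 7 = -0.7714%
Mean R_m = (-1.9 − 2.6 + 9.4 − 4.7 + 6.1 − 6.4 − 1.8) / 7 = -0.2714%
Σ(R_i − R̄_i)(R_m − R̄_m) = 122.7043  ⇒  Cov = 122.7043 / 7 = 17.5292
Σ(R_m − R̄_m)² = 201.7143  ⇒  Var(R_m) = 201.7143 / 7 = 28.8163
β = Cov / Var(R_m) = 17.5292 / 28.8163 = 0.6083
MRP = 7.94% − 1.78% = 6.16%
E(R) = R_f + β × MRP = 1.78% + 0.6083 × 6.16% = 5.53%

5.53%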